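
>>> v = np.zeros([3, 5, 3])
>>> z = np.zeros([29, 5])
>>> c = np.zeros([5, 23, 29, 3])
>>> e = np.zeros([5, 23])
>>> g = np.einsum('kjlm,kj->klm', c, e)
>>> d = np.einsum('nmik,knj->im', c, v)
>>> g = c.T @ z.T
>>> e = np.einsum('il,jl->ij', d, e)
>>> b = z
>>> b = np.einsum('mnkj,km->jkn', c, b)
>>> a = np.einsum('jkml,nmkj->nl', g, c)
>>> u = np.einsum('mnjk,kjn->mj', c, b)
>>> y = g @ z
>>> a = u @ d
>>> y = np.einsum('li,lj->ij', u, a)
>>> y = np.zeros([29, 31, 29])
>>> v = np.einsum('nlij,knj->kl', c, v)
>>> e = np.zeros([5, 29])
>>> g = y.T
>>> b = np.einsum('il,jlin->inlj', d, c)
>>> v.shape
(3, 23)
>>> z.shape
(29, 5)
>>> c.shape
(5, 23, 29, 3)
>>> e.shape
(5, 29)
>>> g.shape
(29, 31, 29)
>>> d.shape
(29, 23)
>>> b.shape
(29, 3, 23, 5)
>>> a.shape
(5, 23)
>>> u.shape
(5, 29)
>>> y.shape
(29, 31, 29)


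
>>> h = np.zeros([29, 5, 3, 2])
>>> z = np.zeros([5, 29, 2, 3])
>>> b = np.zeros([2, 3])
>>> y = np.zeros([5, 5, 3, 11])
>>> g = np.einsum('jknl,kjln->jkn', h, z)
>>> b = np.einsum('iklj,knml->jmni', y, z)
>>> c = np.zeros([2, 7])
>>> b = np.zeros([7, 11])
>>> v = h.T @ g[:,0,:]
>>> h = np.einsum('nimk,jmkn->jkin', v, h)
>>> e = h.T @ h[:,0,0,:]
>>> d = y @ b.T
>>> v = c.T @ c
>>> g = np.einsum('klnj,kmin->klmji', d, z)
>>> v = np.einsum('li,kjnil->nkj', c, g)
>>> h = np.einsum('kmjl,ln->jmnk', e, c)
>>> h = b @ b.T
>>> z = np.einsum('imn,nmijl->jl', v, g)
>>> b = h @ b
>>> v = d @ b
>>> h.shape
(7, 7)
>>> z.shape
(7, 2)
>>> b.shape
(7, 11)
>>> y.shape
(5, 5, 3, 11)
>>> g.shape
(5, 5, 29, 7, 2)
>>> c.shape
(2, 7)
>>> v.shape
(5, 5, 3, 11)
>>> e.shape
(2, 3, 3, 2)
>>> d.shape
(5, 5, 3, 7)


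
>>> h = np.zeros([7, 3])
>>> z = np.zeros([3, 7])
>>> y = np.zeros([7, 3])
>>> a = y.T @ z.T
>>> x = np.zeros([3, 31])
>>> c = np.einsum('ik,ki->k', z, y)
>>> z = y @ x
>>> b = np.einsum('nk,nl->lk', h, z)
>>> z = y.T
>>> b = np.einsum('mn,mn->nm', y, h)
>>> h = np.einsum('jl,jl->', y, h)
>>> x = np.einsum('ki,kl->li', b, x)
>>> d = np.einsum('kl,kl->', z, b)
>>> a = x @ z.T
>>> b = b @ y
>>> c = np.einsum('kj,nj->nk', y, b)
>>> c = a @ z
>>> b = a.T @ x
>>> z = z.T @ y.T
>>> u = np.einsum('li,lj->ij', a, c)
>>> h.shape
()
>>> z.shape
(7, 7)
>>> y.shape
(7, 3)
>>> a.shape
(31, 3)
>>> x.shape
(31, 7)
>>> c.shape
(31, 7)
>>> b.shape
(3, 7)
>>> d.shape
()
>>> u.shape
(3, 7)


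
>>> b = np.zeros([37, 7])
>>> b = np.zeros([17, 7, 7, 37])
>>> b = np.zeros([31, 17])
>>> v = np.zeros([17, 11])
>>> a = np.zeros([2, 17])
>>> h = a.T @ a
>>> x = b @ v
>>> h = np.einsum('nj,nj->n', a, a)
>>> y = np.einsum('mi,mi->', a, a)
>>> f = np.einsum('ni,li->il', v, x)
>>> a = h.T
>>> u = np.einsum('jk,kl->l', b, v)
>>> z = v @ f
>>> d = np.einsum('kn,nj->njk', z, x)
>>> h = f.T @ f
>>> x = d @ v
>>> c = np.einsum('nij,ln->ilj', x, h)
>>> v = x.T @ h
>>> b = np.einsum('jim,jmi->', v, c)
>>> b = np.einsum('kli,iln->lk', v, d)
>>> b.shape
(11, 11)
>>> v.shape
(11, 11, 31)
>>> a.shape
(2,)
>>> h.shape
(31, 31)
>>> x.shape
(31, 11, 11)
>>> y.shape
()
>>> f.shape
(11, 31)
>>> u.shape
(11,)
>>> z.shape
(17, 31)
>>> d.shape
(31, 11, 17)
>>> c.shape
(11, 31, 11)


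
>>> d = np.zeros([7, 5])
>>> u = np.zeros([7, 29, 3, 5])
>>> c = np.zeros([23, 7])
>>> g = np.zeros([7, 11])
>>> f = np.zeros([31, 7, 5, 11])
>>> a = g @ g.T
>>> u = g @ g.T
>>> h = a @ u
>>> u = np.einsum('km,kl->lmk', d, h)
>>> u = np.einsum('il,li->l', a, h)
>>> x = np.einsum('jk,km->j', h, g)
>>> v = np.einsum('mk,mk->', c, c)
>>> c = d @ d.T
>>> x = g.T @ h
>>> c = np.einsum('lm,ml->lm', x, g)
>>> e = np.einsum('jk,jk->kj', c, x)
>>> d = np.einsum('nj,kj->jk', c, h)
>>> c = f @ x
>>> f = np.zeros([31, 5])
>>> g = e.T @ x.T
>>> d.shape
(7, 7)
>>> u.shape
(7,)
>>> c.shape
(31, 7, 5, 7)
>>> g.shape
(11, 11)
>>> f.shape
(31, 5)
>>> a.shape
(7, 7)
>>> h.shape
(7, 7)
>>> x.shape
(11, 7)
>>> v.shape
()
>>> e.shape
(7, 11)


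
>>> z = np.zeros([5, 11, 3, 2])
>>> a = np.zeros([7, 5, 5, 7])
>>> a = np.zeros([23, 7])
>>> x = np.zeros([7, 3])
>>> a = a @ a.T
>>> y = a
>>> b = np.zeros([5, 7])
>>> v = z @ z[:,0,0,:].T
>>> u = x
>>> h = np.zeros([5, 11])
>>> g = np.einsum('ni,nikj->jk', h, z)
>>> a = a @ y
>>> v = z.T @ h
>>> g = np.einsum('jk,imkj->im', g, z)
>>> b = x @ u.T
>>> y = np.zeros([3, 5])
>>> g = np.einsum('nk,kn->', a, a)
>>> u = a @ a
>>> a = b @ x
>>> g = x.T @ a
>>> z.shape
(5, 11, 3, 2)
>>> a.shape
(7, 3)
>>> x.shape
(7, 3)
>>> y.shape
(3, 5)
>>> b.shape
(7, 7)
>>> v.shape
(2, 3, 11, 11)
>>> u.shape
(23, 23)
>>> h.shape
(5, 11)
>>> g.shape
(3, 3)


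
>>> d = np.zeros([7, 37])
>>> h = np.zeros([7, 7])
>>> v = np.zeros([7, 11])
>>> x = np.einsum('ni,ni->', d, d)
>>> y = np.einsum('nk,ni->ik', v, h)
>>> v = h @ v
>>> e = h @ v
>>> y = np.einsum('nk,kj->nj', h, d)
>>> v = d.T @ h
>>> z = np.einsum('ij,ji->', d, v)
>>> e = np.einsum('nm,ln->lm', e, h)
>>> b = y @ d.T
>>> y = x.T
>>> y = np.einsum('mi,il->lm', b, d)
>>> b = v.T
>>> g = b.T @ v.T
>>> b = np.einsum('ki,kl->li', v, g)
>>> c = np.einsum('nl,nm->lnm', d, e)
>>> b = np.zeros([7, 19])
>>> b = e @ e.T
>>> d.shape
(7, 37)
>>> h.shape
(7, 7)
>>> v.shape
(37, 7)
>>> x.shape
()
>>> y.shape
(37, 7)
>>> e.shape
(7, 11)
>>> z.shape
()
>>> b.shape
(7, 7)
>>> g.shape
(37, 37)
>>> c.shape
(37, 7, 11)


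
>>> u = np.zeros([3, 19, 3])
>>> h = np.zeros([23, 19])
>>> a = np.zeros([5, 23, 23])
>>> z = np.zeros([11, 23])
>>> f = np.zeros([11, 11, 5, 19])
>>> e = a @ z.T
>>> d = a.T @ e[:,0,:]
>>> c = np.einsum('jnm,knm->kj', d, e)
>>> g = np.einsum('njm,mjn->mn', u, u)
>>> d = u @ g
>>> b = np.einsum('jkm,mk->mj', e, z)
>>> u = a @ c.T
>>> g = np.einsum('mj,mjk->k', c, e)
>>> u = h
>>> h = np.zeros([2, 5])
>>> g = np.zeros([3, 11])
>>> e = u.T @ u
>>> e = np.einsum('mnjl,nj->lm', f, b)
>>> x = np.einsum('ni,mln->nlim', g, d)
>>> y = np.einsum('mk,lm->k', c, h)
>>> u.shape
(23, 19)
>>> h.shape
(2, 5)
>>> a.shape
(5, 23, 23)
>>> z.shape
(11, 23)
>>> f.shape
(11, 11, 5, 19)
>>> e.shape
(19, 11)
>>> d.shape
(3, 19, 3)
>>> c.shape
(5, 23)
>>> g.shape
(3, 11)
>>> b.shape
(11, 5)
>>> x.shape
(3, 19, 11, 3)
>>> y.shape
(23,)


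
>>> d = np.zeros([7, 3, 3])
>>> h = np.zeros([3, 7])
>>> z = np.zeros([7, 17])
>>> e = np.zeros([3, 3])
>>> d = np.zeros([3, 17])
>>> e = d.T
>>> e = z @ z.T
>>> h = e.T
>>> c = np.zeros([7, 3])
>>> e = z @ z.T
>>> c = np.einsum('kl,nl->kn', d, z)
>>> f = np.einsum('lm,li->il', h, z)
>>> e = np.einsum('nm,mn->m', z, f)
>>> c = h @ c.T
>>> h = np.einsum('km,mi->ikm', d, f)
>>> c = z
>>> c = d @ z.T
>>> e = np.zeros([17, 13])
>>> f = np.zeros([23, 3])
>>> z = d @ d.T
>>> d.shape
(3, 17)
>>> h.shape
(7, 3, 17)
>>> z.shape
(3, 3)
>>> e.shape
(17, 13)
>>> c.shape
(3, 7)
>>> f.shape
(23, 3)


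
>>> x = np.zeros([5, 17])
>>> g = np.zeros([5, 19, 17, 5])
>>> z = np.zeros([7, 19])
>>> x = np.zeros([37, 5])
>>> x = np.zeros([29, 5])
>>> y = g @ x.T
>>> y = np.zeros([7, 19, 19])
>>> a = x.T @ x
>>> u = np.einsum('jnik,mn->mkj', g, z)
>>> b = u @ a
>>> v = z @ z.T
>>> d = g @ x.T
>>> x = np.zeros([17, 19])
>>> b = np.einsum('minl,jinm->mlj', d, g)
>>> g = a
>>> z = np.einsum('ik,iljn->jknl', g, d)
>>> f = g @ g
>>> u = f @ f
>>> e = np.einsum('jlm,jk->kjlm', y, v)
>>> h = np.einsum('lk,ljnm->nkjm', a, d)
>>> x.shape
(17, 19)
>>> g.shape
(5, 5)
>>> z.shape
(17, 5, 29, 19)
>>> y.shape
(7, 19, 19)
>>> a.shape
(5, 5)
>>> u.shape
(5, 5)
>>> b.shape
(5, 29, 5)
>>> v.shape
(7, 7)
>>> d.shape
(5, 19, 17, 29)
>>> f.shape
(5, 5)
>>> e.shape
(7, 7, 19, 19)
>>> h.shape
(17, 5, 19, 29)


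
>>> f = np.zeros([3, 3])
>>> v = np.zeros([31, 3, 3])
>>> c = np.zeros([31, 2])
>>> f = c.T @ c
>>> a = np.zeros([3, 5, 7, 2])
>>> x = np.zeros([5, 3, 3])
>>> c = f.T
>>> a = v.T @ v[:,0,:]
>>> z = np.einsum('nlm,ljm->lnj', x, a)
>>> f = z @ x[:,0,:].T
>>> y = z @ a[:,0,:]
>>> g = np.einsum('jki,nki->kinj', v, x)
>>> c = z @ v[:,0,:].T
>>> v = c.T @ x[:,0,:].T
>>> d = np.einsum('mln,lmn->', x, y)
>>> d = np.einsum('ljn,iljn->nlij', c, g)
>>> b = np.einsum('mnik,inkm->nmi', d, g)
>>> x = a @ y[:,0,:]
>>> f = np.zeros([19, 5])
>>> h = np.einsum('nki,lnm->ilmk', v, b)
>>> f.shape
(19, 5)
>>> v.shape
(31, 5, 5)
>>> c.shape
(3, 5, 31)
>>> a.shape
(3, 3, 3)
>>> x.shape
(3, 3, 3)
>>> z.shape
(3, 5, 3)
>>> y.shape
(3, 5, 3)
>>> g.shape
(3, 3, 5, 31)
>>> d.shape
(31, 3, 3, 5)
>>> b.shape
(3, 31, 3)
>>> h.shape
(5, 3, 3, 5)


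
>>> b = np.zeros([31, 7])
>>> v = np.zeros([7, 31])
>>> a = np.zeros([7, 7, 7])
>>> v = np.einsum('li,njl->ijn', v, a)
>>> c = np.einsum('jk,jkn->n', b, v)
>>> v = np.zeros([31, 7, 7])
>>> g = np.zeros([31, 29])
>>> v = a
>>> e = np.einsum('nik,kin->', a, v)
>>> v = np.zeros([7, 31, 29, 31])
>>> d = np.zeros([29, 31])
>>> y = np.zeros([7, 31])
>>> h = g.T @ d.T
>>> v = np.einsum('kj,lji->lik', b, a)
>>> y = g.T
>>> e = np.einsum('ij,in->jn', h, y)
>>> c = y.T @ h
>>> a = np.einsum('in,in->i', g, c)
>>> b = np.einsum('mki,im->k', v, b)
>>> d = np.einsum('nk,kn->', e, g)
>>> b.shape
(7,)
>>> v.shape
(7, 7, 31)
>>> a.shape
(31,)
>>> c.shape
(31, 29)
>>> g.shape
(31, 29)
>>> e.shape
(29, 31)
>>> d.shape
()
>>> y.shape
(29, 31)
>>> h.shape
(29, 29)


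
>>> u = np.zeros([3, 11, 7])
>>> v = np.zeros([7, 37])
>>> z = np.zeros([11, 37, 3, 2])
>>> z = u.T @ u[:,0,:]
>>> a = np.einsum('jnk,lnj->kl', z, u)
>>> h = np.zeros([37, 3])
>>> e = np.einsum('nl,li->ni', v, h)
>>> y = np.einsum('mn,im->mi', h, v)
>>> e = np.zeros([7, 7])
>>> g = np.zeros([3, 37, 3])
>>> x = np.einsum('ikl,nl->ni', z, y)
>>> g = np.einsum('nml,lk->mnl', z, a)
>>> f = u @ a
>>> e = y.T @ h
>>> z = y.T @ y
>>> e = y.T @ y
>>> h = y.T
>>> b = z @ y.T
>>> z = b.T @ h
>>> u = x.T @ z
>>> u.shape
(7, 37)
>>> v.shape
(7, 37)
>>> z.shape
(37, 37)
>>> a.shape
(7, 3)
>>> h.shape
(7, 37)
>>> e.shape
(7, 7)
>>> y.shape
(37, 7)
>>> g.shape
(11, 7, 7)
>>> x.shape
(37, 7)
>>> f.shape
(3, 11, 3)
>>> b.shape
(7, 37)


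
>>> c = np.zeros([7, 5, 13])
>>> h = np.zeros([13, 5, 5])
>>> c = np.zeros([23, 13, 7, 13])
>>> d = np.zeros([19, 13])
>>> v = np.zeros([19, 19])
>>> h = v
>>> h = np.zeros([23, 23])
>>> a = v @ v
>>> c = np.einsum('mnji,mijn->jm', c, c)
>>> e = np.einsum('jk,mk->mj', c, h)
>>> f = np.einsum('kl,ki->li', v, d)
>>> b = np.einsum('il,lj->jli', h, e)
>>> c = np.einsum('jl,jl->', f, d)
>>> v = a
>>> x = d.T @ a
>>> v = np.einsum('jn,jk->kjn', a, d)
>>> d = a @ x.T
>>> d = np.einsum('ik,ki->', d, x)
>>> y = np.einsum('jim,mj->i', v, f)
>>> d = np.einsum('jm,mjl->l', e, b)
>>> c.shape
()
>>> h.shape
(23, 23)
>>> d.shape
(23,)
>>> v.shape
(13, 19, 19)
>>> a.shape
(19, 19)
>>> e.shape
(23, 7)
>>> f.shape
(19, 13)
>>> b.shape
(7, 23, 23)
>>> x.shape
(13, 19)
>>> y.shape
(19,)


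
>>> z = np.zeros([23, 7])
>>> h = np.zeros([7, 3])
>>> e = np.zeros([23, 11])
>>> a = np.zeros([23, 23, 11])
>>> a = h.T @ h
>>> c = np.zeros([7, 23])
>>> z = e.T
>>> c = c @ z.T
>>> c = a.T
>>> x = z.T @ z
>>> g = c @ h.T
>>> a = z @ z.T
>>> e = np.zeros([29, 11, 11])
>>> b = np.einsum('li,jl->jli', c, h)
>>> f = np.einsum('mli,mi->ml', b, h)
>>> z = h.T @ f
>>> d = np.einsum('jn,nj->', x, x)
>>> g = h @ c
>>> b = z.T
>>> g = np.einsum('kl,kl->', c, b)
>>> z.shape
(3, 3)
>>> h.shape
(7, 3)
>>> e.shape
(29, 11, 11)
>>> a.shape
(11, 11)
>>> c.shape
(3, 3)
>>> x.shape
(23, 23)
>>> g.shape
()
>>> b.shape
(3, 3)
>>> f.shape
(7, 3)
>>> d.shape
()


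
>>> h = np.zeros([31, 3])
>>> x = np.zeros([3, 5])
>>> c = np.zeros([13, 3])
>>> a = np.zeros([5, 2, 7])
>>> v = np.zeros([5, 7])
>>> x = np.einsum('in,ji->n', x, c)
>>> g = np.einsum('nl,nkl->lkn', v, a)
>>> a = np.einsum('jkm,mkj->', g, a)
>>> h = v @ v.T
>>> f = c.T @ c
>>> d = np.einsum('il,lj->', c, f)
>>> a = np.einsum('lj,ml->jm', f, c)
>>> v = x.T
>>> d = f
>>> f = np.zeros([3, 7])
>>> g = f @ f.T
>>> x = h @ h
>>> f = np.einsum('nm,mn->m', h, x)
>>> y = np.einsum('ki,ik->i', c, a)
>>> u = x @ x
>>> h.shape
(5, 5)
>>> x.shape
(5, 5)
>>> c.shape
(13, 3)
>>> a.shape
(3, 13)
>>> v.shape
(5,)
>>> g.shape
(3, 3)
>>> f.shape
(5,)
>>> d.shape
(3, 3)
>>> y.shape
(3,)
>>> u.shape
(5, 5)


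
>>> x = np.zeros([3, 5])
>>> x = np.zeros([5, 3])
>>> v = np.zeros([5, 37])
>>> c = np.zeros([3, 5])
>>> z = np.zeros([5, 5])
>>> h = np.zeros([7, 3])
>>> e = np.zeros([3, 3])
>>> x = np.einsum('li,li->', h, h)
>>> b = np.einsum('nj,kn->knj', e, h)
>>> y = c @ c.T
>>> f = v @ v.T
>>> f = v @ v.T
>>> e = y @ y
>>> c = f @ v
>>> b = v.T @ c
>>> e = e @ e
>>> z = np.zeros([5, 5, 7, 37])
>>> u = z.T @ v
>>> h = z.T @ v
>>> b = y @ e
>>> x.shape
()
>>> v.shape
(5, 37)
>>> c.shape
(5, 37)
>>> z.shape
(5, 5, 7, 37)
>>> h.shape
(37, 7, 5, 37)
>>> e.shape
(3, 3)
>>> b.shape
(3, 3)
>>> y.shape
(3, 3)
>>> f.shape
(5, 5)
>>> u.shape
(37, 7, 5, 37)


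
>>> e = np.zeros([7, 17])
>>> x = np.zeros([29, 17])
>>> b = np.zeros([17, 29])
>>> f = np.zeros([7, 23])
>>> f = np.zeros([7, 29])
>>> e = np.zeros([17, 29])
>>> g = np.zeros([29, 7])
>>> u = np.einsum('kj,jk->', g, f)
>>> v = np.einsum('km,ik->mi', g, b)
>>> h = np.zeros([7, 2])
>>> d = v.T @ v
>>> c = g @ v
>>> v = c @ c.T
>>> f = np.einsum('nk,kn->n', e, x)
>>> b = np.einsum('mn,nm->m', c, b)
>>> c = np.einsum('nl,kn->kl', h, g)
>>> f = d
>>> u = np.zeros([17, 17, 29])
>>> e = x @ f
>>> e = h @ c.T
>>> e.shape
(7, 29)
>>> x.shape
(29, 17)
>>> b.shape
(29,)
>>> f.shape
(17, 17)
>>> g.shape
(29, 7)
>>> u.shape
(17, 17, 29)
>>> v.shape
(29, 29)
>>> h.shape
(7, 2)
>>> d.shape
(17, 17)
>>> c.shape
(29, 2)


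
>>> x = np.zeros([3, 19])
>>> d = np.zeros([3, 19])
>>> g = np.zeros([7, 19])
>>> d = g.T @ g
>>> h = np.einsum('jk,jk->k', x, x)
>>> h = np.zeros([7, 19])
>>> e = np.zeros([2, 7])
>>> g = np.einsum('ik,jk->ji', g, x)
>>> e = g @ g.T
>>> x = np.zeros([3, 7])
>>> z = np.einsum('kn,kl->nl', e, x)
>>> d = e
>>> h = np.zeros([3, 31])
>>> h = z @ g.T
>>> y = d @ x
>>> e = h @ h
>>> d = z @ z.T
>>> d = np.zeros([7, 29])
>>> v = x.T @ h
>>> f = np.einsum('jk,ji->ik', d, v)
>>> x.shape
(3, 7)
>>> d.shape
(7, 29)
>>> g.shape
(3, 7)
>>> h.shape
(3, 3)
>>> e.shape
(3, 3)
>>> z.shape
(3, 7)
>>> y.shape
(3, 7)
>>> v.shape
(7, 3)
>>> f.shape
(3, 29)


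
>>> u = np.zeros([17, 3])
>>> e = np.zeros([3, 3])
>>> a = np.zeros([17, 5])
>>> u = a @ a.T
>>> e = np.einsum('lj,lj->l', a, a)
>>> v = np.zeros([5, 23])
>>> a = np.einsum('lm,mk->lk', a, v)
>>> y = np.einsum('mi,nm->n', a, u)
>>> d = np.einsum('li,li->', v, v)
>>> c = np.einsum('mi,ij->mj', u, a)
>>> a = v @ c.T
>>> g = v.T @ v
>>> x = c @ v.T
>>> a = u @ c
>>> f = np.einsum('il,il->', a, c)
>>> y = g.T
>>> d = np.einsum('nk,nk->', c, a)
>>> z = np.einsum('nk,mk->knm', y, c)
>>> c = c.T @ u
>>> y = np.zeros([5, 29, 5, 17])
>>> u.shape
(17, 17)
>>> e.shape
(17,)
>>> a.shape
(17, 23)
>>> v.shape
(5, 23)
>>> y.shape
(5, 29, 5, 17)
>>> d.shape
()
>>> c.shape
(23, 17)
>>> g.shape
(23, 23)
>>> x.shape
(17, 5)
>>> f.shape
()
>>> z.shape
(23, 23, 17)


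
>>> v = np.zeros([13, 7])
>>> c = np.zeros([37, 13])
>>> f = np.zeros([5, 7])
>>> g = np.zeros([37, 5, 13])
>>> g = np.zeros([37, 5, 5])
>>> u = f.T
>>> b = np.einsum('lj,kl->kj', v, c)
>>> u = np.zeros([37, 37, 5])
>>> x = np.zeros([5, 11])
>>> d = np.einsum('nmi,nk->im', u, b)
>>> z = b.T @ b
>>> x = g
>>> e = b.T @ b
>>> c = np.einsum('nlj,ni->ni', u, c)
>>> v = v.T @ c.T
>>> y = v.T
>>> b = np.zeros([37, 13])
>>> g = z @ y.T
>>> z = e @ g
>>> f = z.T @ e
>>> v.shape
(7, 37)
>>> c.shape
(37, 13)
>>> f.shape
(37, 7)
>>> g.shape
(7, 37)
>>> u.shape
(37, 37, 5)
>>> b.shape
(37, 13)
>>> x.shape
(37, 5, 5)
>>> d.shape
(5, 37)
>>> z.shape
(7, 37)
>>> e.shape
(7, 7)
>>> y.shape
(37, 7)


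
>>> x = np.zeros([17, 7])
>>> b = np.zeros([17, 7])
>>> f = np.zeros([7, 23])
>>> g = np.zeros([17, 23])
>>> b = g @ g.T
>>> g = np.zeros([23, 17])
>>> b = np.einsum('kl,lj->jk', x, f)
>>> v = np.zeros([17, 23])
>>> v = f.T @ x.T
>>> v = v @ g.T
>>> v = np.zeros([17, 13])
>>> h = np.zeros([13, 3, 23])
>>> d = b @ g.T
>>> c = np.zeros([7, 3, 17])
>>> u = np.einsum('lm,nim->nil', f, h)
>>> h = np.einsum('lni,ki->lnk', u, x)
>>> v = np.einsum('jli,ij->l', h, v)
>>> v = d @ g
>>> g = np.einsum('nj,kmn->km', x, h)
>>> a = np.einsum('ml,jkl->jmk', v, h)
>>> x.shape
(17, 7)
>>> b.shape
(23, 17)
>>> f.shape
(7, 23)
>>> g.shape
(13, 3)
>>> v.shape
(23, 17)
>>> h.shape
(13, 3, 17)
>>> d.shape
(23, 23)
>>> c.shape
(7, 3, 17)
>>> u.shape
(13, 3, 7)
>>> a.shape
(13, 23, 3)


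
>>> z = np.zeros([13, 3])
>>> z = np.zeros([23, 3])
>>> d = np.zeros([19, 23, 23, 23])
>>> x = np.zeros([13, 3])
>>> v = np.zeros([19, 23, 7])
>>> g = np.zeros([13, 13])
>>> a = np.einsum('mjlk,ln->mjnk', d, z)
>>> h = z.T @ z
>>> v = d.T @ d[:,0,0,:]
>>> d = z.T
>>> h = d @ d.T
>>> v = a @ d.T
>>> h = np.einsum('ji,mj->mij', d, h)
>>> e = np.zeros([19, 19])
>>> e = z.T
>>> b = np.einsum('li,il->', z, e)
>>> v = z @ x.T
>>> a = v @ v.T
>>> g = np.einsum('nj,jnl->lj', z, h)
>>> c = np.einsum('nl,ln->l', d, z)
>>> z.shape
(23, 3)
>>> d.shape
(3, 23)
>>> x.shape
(13, 3)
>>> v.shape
(23, 13)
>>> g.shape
(3, 3)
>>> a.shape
(23, 23)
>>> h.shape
(3, 23, 3)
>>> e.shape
(3, 23)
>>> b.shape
()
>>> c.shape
(23,)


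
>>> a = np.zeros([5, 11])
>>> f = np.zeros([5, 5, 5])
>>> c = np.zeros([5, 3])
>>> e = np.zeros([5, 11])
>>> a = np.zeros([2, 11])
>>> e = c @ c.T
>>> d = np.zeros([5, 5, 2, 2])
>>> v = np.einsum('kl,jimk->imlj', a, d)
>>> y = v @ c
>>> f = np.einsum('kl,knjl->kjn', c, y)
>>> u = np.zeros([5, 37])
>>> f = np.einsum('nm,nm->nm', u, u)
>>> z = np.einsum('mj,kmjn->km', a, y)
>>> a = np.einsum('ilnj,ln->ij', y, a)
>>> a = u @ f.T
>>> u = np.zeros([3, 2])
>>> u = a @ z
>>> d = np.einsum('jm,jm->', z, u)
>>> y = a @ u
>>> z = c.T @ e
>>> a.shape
(5, 5)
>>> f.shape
(5, 37)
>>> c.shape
(5, 3)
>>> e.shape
(5, 5)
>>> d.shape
()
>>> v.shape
(5, 2, 11, 5)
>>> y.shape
(5, 2)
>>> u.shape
(5, 2)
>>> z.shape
(3, 5)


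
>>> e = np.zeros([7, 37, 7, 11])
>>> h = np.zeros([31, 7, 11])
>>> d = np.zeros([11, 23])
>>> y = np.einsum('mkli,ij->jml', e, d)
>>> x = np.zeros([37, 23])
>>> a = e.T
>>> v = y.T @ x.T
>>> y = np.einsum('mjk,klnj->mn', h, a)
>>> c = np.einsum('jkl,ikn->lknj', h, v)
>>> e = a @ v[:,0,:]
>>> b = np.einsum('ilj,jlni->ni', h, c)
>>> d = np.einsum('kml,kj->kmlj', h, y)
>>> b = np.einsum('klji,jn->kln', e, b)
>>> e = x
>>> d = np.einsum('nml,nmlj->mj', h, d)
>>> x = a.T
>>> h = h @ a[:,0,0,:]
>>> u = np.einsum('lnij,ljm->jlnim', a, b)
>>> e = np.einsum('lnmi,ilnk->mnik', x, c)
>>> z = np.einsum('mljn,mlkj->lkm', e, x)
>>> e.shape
(7, 37, 11, 31)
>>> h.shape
(31, 7, 7)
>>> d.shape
(7, 37)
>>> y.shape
(31, 37)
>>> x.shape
(7, 37, 7, 11)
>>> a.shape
(11, 7, 37, 7)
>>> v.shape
(7, 7, 37)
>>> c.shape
(11, 7, 37, 31)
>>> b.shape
(11, 7, 31)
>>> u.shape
(7, 11, 7, 37, 31)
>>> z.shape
(37, 7, 7)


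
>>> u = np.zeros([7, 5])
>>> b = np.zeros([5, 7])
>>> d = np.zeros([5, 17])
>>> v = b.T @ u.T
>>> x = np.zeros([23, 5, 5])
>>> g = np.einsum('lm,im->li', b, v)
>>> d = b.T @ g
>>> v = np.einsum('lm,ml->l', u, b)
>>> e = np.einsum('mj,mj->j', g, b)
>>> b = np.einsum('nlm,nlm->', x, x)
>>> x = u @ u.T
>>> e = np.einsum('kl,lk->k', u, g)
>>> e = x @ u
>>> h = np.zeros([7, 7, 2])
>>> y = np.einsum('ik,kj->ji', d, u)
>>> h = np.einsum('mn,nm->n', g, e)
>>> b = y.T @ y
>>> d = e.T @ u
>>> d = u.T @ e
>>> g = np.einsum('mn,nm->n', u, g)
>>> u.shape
(7, 5)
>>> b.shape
(7, 7)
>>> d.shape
(5, 5)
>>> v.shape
(7,)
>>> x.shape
(7, 7)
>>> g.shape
(5,)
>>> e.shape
(7, 5)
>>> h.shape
(7,)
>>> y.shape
(5, 7)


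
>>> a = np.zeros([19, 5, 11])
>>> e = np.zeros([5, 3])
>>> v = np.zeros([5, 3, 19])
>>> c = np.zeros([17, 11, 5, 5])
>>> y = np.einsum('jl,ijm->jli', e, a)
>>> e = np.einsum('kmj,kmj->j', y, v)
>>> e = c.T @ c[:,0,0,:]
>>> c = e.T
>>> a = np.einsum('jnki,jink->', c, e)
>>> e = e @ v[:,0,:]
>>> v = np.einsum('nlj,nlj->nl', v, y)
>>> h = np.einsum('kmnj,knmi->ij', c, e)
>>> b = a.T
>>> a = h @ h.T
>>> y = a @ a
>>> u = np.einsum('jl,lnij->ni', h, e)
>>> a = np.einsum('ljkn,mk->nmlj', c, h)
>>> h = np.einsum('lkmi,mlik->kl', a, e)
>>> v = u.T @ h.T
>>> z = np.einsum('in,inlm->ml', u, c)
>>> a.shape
(5, 19, 5, 11)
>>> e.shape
(5, 5, 11, 19)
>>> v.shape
(11, 19)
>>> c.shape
(5, 11, 5, 5)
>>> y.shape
(19, 19)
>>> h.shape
(19, 5)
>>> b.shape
()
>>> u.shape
(5, 11)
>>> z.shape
(5, 5)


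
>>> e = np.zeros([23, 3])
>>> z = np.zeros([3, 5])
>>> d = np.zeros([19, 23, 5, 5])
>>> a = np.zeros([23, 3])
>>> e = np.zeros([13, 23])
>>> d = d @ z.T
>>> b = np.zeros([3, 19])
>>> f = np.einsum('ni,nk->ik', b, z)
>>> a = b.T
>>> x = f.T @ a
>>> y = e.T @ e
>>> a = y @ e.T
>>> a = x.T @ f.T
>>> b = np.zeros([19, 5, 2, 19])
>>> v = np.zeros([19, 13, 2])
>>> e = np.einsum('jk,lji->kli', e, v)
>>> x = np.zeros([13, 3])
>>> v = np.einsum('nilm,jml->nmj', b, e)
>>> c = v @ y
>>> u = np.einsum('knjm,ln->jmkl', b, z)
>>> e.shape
(23, 19, 2)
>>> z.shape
(3, 5)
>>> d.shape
(19, 23, 5, 3)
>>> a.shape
(3, 19)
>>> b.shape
(19, 5, 2, 19)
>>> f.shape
(19, 5)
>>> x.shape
(13, 3)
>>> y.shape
(23, 23)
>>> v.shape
(19, 19, 23)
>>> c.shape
(19, 19, 23)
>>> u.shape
(2, 19, 19, 3)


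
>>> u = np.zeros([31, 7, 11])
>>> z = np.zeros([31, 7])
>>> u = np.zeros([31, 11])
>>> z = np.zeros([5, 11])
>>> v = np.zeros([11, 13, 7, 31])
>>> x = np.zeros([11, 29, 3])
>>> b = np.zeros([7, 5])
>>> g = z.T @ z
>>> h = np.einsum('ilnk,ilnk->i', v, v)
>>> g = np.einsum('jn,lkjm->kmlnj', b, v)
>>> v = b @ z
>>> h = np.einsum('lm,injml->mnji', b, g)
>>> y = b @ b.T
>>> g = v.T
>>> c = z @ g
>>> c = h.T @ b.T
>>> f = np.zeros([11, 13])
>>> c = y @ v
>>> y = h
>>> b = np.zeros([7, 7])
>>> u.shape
(31, 11)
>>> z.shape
(5, 11)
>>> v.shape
(7, 11)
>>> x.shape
(11, 29, 3)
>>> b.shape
(7, 7)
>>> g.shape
(11, 7)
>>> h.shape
(5, 31, 11, 13)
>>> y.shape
(5, 31, 11, 13)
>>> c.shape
(7, 11)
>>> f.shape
(11, 13)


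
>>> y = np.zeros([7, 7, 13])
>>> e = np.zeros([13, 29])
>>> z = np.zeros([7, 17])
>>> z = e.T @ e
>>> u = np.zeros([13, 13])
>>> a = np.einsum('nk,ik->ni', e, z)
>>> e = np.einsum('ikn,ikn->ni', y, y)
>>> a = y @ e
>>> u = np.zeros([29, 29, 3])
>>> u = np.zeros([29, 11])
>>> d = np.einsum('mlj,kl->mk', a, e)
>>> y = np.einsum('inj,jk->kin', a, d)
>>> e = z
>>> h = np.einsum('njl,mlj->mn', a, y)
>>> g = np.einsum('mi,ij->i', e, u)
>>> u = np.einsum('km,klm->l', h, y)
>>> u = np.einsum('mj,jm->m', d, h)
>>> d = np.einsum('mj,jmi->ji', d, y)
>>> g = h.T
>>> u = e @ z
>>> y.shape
(13, 7, 7)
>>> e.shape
(29, 29)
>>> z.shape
(29, 29)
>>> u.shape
(29, 29)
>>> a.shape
(7, 7, 7)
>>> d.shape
(13, 7)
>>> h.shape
(13, 7)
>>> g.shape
(7, 13)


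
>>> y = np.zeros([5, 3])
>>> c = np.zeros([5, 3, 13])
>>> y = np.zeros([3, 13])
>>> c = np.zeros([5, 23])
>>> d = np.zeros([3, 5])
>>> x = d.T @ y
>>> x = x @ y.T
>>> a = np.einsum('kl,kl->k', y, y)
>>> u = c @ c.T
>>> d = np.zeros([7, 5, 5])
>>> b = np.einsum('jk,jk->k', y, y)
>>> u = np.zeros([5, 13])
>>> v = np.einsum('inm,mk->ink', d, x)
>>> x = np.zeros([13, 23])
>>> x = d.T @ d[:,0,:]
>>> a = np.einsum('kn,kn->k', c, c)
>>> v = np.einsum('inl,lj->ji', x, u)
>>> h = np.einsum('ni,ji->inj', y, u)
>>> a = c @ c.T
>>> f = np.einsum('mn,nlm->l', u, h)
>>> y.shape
(3, 13)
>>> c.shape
(5, 23)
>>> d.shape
(7, 5, 5)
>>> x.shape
(5, 5, 5)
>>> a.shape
(5, 5)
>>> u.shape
(5, 13)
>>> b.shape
(13,)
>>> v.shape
(13, 5)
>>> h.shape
(13, 3, 5)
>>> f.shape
(3,)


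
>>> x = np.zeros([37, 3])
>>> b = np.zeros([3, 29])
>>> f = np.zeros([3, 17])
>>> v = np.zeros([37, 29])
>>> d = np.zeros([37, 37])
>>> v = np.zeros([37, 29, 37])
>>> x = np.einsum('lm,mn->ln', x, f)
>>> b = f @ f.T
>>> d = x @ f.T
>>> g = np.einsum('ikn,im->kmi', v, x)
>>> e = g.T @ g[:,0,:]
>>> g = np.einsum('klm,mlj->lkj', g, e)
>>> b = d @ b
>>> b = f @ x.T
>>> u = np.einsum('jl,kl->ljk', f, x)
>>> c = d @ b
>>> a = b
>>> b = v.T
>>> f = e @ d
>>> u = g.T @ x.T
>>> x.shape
(37, 17)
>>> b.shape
(37, 29, 37)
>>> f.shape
(37, 17, 3)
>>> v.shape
(37, 29, 37)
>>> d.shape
(37, 3)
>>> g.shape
(17, 29, 37)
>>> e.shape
(37, 17, 37)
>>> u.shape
(37, 29, 37)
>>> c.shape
(37, 37)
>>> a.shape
(3, 37)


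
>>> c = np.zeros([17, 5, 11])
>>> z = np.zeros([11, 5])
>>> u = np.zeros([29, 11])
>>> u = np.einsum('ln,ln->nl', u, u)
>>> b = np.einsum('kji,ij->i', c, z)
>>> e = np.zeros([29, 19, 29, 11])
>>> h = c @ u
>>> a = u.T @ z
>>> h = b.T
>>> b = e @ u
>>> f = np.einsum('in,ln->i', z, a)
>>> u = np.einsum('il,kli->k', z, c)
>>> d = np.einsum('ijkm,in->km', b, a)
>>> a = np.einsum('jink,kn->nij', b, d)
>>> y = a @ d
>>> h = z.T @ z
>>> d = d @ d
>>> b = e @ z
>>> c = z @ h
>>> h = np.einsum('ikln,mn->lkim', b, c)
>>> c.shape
(11, 5)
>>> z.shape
(11, 5)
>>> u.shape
(17,)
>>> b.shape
(29, 19, 29, 5)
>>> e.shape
(29, 19, 29, 11)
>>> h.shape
(29, 19, 29, 11)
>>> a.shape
(29, 19, 29)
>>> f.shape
(11,)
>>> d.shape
(29, 29)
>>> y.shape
(29, 19, 29)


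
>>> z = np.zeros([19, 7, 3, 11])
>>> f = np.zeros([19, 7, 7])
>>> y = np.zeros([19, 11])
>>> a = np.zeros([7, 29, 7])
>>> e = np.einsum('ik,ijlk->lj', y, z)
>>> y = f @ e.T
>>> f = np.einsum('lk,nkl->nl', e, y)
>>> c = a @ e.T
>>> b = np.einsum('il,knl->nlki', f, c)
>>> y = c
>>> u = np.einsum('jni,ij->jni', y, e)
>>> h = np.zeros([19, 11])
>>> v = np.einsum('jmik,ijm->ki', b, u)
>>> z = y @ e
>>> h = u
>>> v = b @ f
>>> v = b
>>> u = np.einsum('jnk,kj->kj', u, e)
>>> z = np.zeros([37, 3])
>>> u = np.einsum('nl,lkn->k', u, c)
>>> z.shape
(37, 3)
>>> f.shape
(19, 3)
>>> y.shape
(7, 29, 3)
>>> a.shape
(7, 29, 7)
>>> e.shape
(3, 7)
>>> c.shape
(7, 29, 3)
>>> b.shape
(29, 3, 7, 19)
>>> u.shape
(29,)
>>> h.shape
(7, 29, 3)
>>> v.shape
(29, 3, 7, 19)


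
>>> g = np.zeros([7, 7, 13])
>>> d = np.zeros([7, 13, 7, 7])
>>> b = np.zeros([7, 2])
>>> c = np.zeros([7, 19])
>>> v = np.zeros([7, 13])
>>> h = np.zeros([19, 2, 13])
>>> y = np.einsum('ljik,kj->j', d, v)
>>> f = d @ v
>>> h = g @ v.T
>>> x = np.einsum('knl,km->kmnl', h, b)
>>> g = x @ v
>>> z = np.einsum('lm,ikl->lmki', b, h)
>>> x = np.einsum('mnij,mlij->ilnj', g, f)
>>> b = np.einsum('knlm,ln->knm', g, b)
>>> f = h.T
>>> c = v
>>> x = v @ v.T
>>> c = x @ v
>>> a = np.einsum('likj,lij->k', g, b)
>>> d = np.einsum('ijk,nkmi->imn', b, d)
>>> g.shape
(7, 2, 7, 13)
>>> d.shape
(7, 7, 7)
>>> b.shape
(7, 2, 13)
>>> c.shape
(7, 13)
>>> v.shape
(7, 13)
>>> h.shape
(7, 7, 7)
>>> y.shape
(13,)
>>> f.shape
(7, 7, 7)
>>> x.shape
(7, 7)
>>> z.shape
(7, 2, 7, 7)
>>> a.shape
(7,)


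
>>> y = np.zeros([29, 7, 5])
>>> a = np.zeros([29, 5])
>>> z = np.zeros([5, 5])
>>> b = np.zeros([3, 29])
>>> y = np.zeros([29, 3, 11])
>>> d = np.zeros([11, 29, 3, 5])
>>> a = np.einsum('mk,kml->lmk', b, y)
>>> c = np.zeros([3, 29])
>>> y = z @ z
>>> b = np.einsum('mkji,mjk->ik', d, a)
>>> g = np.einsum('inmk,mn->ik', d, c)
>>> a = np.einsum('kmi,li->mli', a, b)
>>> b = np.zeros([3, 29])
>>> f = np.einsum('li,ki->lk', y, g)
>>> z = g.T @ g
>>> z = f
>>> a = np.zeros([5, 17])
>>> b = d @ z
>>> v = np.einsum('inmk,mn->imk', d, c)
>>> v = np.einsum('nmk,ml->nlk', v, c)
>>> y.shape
(5, 5)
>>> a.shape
(5, 17)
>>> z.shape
(5, 11)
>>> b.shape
(11, 29, 3, 11)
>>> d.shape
(11, 29, 3, 5)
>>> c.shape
(3, 29)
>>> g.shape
(11, 5)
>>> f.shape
(5, 11)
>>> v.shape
(11, 29, 5)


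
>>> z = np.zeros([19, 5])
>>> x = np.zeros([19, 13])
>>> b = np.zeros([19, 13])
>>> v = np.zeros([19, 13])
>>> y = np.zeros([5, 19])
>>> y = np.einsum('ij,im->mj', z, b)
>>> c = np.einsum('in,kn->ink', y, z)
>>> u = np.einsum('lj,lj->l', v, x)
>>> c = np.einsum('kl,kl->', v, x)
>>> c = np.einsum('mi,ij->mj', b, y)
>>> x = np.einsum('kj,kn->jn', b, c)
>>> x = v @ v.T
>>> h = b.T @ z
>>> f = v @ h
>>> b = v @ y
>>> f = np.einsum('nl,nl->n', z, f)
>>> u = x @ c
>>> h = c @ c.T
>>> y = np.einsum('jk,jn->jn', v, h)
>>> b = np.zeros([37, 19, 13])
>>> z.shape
(19, 5)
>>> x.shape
(19, 19)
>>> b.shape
(37, 19, 13)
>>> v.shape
(19, 13)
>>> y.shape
(19, 19)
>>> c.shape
(19, 5)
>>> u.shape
(19, 5)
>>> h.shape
(19, 19)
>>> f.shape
(19,)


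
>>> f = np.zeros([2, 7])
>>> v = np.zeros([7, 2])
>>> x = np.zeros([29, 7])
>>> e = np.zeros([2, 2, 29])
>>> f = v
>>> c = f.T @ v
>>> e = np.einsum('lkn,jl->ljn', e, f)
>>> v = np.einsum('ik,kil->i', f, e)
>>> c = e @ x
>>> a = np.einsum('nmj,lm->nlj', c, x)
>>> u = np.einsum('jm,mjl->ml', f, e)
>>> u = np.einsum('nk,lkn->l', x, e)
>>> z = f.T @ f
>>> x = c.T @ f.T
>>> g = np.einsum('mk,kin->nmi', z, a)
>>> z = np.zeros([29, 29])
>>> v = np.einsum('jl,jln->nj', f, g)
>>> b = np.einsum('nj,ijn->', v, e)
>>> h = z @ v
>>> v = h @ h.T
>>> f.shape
(7, 2)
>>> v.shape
(29, 29)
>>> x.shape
(7, 7, 7)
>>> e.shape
(2, 7, 29)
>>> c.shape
(2, 7, 7)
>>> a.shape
(2, 29, 7)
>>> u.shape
(2,)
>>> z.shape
(29, 29)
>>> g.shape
(7, 2, 29)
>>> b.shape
()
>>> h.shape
(29, 7)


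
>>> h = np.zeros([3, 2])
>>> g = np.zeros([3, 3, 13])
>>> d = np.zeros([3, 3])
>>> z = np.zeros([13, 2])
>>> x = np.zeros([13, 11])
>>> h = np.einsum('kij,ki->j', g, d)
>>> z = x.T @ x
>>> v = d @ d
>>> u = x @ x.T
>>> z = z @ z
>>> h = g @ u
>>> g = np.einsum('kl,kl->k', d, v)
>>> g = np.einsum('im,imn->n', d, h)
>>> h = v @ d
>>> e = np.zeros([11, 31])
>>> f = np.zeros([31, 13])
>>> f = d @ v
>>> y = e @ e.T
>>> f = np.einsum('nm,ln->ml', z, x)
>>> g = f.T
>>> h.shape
(3, 3)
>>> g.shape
(13, 11)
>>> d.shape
(3, 3)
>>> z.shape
(11, 11)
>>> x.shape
(13, 11)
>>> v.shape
(3, 3)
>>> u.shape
(13, 13)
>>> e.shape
(11, 31)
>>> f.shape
(11, 13)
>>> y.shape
(11, 11)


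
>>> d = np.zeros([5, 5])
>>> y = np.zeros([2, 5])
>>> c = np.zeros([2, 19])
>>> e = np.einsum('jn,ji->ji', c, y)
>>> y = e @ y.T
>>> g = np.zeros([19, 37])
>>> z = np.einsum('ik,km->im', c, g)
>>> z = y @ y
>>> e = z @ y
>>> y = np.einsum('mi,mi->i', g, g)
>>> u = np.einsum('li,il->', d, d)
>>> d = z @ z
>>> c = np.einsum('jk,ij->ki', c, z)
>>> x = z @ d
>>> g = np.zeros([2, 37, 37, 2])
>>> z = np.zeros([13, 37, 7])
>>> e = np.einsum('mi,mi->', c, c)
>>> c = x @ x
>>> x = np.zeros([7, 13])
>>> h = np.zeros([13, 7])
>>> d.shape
(2, 2)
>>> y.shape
(37,)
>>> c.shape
(2, 2)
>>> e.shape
()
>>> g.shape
(2, 37, 37, 2)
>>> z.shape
(13, 37, 7)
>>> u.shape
()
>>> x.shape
(7, 13)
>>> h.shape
(13, 7)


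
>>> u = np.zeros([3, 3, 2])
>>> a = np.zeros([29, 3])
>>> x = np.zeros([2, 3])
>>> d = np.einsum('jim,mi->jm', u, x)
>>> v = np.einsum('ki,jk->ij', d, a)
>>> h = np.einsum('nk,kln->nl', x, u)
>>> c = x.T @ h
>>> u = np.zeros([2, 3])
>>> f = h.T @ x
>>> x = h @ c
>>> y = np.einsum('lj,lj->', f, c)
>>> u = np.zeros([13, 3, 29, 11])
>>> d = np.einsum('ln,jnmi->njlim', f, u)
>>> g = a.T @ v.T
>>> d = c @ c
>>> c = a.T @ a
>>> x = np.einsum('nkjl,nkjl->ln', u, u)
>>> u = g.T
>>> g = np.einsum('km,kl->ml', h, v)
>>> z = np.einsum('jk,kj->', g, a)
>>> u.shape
(2, 3)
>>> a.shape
(29, 3)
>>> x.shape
(11, 13)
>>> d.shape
(3, 3)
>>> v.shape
(2, 29)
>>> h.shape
(2, 3)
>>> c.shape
(3, 3)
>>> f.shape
(3, 3)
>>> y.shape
()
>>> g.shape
(3, 29)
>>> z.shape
()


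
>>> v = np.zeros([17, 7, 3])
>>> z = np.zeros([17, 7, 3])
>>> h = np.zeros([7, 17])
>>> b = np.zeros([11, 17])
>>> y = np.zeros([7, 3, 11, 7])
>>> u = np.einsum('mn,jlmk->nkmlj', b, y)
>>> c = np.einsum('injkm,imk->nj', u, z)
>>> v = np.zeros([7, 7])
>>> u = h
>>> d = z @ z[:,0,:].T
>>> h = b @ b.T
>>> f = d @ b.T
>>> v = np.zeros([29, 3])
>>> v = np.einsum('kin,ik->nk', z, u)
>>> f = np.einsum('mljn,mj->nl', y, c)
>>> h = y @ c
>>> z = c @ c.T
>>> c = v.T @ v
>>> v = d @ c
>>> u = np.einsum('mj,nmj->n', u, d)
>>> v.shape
(17, 7, 17)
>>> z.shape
(7, 7)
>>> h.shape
(7, 3, 11, 11)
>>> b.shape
(11, 17)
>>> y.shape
(7, 3, 11, 7)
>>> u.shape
(17,)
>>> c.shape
(17, 17)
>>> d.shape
(17, 7, 17)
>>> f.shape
(7, 3)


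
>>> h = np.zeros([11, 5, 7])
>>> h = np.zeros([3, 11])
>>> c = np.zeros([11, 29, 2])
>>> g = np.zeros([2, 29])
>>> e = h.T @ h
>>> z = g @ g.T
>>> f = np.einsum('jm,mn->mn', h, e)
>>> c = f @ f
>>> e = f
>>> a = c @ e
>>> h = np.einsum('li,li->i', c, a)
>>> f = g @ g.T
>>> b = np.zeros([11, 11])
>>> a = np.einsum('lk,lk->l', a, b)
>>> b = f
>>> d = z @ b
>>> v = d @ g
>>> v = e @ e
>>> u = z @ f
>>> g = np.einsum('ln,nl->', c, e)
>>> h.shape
(11,)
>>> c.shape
(11, 11)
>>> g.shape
()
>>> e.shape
(11, 11)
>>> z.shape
(2, 2)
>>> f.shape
(2, 2)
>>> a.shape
(11,)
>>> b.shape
(2, 2)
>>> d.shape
(2, 2)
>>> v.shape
(11, 11)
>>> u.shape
(2, 2)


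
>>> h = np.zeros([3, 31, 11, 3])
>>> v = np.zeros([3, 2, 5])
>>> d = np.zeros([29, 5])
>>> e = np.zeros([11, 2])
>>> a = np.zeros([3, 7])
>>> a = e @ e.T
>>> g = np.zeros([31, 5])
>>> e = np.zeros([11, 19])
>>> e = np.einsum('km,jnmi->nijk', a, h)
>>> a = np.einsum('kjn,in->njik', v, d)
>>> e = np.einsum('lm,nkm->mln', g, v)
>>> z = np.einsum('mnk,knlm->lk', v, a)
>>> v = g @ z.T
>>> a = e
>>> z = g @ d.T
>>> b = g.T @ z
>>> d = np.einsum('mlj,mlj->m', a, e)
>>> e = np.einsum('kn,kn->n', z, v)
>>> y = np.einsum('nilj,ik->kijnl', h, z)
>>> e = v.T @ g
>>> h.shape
(3, 31, 11, 3)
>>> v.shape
(31, 29)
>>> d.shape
(5,)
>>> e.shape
(29, 5)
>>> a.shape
(5, 31, 3)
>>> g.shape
(31, 5)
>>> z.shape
(31, 29)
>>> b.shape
(5, 29)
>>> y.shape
(29, 31, 3, 3, 11)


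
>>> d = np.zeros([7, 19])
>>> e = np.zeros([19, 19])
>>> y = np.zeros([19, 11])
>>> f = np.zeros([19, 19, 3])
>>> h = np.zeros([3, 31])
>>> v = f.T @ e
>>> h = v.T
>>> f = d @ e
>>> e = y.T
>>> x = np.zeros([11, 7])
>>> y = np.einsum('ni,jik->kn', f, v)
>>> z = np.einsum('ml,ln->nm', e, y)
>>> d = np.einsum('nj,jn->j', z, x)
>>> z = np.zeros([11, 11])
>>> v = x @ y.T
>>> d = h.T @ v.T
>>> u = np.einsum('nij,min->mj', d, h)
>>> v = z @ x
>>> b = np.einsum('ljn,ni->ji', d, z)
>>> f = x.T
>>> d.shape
(3, 19, 11)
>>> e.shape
(11, 19)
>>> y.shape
(19, 7)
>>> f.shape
(7, 11)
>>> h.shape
(19, 19, 3)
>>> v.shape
(11, 7)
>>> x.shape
(11, 7)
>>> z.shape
(11, 11)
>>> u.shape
(19, 11)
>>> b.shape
(19, 11)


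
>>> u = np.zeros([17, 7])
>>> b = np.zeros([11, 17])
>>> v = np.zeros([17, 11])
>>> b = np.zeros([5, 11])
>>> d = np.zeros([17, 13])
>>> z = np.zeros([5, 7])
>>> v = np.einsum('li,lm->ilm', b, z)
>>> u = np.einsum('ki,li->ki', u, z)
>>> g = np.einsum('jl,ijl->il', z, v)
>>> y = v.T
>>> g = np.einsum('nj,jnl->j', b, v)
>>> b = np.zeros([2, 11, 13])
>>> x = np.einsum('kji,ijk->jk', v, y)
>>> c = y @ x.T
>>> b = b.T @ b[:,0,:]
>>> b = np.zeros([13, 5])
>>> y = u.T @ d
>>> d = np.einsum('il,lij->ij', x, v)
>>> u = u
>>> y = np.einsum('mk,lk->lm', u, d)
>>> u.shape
(17, 7)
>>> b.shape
(13, 5)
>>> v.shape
(11, 5, 7)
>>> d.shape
(5, 7)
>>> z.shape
(5, 7)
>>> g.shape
(11,)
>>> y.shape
(5, 17)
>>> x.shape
(5, 11)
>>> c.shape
(7, 5, 5)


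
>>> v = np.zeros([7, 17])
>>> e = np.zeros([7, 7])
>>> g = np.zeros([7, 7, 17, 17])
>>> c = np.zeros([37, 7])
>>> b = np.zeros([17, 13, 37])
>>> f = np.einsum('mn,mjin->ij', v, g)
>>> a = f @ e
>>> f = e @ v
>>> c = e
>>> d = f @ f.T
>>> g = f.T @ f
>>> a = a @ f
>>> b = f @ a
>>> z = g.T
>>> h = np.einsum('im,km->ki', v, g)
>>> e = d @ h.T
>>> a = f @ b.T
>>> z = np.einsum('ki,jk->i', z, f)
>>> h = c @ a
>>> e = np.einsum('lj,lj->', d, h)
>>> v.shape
(7, 17)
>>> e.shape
()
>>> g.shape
(17, 17)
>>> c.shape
(7, 7)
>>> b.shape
(7, 17)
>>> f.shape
(7, 17)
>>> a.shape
(7, 7)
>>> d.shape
(7, 7)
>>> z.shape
(17,)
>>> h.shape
(7, 7)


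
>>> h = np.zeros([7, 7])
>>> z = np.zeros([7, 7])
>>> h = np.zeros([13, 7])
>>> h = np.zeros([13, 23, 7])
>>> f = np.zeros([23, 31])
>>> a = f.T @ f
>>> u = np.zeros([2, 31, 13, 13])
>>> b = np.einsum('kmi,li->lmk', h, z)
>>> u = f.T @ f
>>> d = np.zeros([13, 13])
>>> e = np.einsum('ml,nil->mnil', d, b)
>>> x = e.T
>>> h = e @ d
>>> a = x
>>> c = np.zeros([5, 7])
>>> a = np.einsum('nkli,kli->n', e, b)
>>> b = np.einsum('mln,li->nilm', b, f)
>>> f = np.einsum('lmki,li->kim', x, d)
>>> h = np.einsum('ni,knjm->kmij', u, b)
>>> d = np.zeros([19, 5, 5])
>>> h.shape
(13, 7, 31, 23)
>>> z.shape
(7, 7)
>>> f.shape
(7, 13, 23)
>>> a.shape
(13,)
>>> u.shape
(31, 31)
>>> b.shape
(13, 31, 23, 7)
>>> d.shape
(19, 5, 5)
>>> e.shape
(13, 7, 23, 13)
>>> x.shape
(13, 23, 7, 13)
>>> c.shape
(5, 7)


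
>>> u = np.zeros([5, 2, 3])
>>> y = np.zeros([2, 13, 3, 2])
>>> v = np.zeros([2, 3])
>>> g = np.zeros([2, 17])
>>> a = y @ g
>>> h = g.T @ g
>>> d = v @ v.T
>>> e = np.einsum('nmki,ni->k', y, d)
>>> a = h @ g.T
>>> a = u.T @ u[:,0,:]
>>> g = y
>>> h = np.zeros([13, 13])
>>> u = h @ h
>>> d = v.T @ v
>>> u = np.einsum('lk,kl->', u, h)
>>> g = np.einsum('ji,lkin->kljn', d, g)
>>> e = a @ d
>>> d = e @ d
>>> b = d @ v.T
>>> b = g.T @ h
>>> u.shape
()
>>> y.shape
(2, 13, 3, 2)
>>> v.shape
(2, 3)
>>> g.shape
(13, 2, 3, 2)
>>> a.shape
(3, 2, 3)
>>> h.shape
(13, 13)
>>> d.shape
(3, 2, 3)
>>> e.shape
(3, 2, 3)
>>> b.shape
(2, 3, 2, 13)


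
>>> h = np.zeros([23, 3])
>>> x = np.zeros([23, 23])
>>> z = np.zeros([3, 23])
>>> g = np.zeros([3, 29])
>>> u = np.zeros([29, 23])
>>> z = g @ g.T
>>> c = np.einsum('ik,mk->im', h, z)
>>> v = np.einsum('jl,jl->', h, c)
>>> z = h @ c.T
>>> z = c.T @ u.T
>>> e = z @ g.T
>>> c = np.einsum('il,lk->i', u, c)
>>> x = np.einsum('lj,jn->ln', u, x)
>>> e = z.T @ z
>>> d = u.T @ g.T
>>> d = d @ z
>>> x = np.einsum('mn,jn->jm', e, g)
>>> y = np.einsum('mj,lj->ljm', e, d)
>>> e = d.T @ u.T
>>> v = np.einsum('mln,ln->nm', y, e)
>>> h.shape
(23, 3)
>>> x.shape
(3, 29)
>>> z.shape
(3, 29)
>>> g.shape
(3, 29)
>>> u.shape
(29, 23)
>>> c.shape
(29,)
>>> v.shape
(29, 23)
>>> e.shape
(29, 29)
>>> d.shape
(23, 29)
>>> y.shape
(23, 29, 29)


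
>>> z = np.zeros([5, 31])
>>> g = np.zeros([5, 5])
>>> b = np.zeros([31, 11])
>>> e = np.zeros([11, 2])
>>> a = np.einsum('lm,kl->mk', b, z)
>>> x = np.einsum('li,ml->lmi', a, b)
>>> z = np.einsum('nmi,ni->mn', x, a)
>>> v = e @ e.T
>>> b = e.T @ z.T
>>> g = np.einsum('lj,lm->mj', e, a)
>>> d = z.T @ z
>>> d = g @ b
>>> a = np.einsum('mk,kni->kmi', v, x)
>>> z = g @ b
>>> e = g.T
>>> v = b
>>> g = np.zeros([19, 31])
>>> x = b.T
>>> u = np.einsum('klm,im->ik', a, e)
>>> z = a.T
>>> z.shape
(5, 11, 11)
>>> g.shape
(19, 31)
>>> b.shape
(2, 31)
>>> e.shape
(2, 5)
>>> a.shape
(11, 11, 5)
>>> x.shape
(31, 2)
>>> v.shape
(2, 31)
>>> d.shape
(5, 31)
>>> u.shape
(2, 11)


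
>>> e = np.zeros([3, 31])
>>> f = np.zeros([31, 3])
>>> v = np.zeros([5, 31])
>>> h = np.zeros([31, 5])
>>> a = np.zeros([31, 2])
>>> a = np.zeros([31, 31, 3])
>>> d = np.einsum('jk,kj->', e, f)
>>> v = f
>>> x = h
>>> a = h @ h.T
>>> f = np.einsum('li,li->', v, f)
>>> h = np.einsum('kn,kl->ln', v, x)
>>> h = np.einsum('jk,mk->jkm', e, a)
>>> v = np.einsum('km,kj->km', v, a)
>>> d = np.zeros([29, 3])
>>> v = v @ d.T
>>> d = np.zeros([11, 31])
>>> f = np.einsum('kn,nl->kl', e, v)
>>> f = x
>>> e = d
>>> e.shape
(11, 31)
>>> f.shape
(31, 5)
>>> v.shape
(31, 29)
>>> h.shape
(3, 31, 31)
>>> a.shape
(31, 31)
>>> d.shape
(11, 31)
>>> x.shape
(31, 5)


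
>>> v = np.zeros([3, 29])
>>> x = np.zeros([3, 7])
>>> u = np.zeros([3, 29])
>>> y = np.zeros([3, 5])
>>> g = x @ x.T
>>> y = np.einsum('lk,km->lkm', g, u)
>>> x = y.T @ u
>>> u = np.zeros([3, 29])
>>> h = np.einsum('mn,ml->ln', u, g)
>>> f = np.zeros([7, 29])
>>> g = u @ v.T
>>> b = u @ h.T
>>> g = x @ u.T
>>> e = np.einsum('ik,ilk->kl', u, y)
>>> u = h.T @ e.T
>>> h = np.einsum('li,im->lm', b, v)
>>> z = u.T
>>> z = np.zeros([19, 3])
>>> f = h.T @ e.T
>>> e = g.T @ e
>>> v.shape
(3, 29)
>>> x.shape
(29, 3, 29)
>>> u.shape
(29, 29)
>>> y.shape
(3, 3, 29)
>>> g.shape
(29, 3, 3)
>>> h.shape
(3, 29)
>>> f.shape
(29, 29)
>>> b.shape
(3, 3)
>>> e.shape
(3, 3, 3)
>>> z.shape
(19, 3)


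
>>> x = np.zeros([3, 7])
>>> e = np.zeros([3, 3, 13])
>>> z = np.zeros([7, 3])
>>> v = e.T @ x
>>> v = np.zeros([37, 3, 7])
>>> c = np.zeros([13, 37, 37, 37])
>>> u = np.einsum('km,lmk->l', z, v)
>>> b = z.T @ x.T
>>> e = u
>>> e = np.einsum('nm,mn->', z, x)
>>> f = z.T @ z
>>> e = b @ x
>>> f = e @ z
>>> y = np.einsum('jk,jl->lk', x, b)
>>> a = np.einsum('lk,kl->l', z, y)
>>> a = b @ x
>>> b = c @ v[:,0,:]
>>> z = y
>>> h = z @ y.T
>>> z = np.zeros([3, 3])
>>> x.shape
(3, 7)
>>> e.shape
(3, 7)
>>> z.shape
(3, 3)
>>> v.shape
(37, 3, 7)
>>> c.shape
(13, 37, 37, 37)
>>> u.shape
(37,)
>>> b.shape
(13, 37, 37, 7)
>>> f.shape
(3, 3)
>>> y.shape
(3, 7)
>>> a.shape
(3, 7)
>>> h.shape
(3, 3)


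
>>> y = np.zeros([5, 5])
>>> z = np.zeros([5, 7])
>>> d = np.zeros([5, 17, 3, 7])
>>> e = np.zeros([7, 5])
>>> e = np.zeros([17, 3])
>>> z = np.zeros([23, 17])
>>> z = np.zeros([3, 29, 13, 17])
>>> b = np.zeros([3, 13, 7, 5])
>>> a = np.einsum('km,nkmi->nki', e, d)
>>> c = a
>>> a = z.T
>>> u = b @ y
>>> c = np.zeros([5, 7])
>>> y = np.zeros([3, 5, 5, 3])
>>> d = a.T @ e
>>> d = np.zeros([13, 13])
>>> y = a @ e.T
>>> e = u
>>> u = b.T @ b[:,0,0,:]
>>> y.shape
(17, 13, 29, 17)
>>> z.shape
(3, 29, 13, 17)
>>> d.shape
(13, 13)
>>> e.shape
(3, 13, 7, 5)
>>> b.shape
(3, 13, 7, 5)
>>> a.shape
(17, 13, 29, 3)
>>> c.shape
(5, 7)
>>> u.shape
(5, 7, 13, 5)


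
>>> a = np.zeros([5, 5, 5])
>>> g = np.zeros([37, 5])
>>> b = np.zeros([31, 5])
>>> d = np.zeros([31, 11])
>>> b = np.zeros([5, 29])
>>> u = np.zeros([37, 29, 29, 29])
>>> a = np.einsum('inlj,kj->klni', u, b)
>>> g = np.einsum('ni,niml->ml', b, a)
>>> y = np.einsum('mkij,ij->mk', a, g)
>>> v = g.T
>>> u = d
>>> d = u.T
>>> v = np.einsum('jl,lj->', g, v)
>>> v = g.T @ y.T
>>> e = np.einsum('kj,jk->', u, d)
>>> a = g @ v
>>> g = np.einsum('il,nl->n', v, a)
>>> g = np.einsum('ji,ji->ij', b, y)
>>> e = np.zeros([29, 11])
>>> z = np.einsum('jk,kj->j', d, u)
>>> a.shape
(29, 5)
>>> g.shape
(29, 5)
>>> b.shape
(5, 29)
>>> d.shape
(11, 31)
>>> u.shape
(31, 11)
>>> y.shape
(5, 29)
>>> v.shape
(37, 5)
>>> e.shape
(29, 11)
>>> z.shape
(11,)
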